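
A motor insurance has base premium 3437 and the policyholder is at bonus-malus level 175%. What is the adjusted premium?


adjusted = base * BM_level / 100
= 3437 * 175 / 100
= 3437 * 1.75
= 6014.75


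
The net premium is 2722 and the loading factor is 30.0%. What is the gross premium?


Gross = net * (1 + loading)
= 2722 * (1 + 0.3)
= 2722 * 1.3
= 3538.6


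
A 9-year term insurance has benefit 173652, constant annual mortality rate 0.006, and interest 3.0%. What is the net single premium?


NSP = benefit * sum_{k=0}^{n-1} k_p_x * q * v^(k+1)
With constant q=0.006, v=0.970874
Sum = 0.045665
NSP = 173652 * 0.045665
= 7929.8266


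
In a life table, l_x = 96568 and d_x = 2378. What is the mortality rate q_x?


q_x = d_x / l_x
= 2378 / 96568
= 0.0246


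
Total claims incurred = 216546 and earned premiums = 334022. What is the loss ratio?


Loss ratio = claims / premiums
= 216546 / 334022
= 0.6483


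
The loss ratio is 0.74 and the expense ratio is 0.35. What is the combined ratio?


Combined ratio = loss ratio + expense ratio
= 0.74 + 0.35
= 1.09


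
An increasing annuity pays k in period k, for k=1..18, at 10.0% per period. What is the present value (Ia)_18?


(Ia)_n = sum_{k=1}^{n} k * v^k, v = 1/(1+i)
v = 0.909091
Sum computed term by term:
(Ia)_18 = 57.841


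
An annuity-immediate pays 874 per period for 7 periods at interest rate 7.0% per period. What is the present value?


PV = PMT * (1 - (1+i)^(-n)) / i
= 874 * (1 - (1+0.07)^(-7)) / 0.07
= 874 * (1 - 0.62275) / 0.07
= 874 * 5.389289
= 4710.2389


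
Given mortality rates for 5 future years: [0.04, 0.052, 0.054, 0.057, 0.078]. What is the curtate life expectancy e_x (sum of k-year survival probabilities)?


e_x = sum_{k=1}^{n} k_p_x
k_p_x values:
  1_p_x = 0.96
  2_p_x = 0.91008
  3_p_x = 0.860936
  4_p_x = 0.811862
  5_p_x = 0.748537
e_x = 4.2914


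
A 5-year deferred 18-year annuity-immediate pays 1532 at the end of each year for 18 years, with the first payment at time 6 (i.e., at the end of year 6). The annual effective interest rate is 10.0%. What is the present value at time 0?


PV at time 5 of the 18-year annuity-immediate:
a_n = 1532 * (1-(1+0.1)^(-18))/0.1 = 12564.5633
Discount back 5 years to time 0:
PV = 12564.5633 * (1+0.1)^(-5)
= 12564.5633 * 0.620921
= 7801.6053


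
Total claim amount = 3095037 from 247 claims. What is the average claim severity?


severity = total / number
= 3095037 / 247
= 12530.5142


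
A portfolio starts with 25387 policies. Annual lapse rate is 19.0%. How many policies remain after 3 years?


remaining = initial * (1 - lapse)^years
= 25387 * (1 - 0.19)^3
= 25387 * 0.531441
= 13491.6927


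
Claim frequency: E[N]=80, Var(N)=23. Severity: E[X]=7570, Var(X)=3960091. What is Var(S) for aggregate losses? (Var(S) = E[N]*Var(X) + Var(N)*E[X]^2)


Var(S) = E[N]*Var(X) + Var(N)*E[X]^2
= 80*3960091 + 23*7570^2
= 316807280 + 1318012700
= 1.6348e+09


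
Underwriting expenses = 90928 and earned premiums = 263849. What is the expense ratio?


Expense ratio = expenses / premiums
= 90928 / 263849
= 0.3446


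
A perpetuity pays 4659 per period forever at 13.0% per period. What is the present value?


PV = PMT / i
= 4659 / 0.13
= 35838.4615


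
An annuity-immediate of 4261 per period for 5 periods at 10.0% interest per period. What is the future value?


FV = PMT * ((1+i)^n - 1) / i
= 4261 * ((1.1)^5 - 1) / 0.1
= 4261 * (1.61051 - 1) / 0.1
= 26013.8311


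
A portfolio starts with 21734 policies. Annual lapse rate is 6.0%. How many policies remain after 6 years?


remaining = initial * (1 - lapse)^years
= 21734 * (1 - 0.06)^6
= 21734 * 0.68987
= 14993.6298


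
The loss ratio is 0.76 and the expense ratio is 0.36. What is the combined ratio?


Combined ratio = loss ratio + expense ratio
= 0.76 + 0.36
= 1.12


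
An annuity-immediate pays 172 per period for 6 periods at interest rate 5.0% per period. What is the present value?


PV = PMT * (1 - (1+i)^(-n)) / i
= 172 * (1 - (1+0.05)^(-6)) / 0.05
= 172 * (1 - 0.746215) / 0.05
= 172 * 5.075692
= 873.019


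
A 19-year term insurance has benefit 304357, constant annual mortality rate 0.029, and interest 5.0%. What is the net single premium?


NSP = benefit * sum_{k=0}^{n-1} k_p_x * q * v^(k+1)
With constant q=0.029, v=0.952381
Sum = 0.284039
NSP = 304357 * 0.284039
= 86449.1411


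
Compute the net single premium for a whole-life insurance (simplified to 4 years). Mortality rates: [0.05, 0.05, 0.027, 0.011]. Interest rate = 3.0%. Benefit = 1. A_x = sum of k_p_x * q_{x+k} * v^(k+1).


v = 0.970874
Year 0: k_p_x=1.0, q=0.05, term=0.048544
Year 1: k_p_x=0.95, q=0.05, term=0.044773
Year 2: k_p_x=0.9025, q=0.027, term=0.0223
Year 3: k_p_x=0.878132, q=0.011, term=0.008582
A_x = 0.1242


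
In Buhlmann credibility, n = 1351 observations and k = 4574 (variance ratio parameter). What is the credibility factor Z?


Z = n / (n + k)
= 1351 / (1351 + 4574)
= 1351 / 5925
= 0.228


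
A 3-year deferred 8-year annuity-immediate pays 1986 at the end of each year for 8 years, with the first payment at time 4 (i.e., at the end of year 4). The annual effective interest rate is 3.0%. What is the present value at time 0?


PV at time 3 of the 8-year annuity-immediate:
a_n = 1986 * (1-(1+0.03)^(-8))/0.03 = 13941.1087
Discount back 3 years to time 0:
PV = 13941.1087 * (1+0.03)^(-3)
= 13941.1087 * 0.915142
= 12758.0893


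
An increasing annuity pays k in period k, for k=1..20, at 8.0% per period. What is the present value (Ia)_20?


(Ia)_n = sum_{k=1}^{n} k * v^k, v = 1/(1+i)
v = 0.925926
Sum computed term by term:
(Ia)_20 = 78.9079


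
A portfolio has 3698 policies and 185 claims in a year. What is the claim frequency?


frequency = claims / policies
= 185 / 3698
= 0.05


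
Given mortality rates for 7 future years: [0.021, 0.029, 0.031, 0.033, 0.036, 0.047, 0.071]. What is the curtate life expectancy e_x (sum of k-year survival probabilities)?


e_x = sum_{k=1}^{n} k_p_x
k_p_x values:
  1_p_x = 0.979
  2_p_x = 0.950609
  3_p_x = 0.92114
  4_p_x = 0.890742
  5_p_x = 0.858676
  6_p_x = 0.818318
  7_p_x = 0.760217
e_x = 6.1787


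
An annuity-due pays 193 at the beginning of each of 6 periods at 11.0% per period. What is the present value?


PV_due = PMT * (1-(1+i)^(-n))/i * (1+i)
PV_immediate = 816.4938
PV_due = 816.4938 * 1.11
= 906.3081


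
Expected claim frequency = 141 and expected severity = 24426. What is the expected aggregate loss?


E[S] = E[N] * E[X]
= 141 * 24426
= 3.4441e+06


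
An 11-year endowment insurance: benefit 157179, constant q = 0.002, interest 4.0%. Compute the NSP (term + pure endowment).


Term component = 2728.6858
Pure endowment = 11_p_x * v^11 * benefit = 0.978219 * 0.649581 * 157179 = 99876.5985
NSP = 102605.2843


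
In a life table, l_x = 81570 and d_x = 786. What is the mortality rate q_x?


q_x = d_x / l_x
= 786 / 81570
= 0.0096


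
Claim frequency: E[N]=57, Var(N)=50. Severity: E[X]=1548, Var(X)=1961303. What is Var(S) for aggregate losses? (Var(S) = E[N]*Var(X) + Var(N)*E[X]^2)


Var(S) = E[N]*Var(X) + Var(N)*E[X]^2
= 57*1961303 + 50*1548^2
= 111794271 + 119815200
= 2.3161e+08


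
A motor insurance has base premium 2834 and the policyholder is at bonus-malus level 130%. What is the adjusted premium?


adjusted = base * BM_level / 100
= 2834 * 130 / 100
= 2834 * 1.3
= 3684.2


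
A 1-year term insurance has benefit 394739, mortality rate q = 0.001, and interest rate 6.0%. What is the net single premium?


NSP = benefit * q * v
v = 1/(1+i) = 0.943396
NSP = 394739 * 0.001 * 0.943396
= 372.3953


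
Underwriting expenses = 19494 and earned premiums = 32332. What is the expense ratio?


Expense ratio = expenses / premiums
= 19494 / 32332
= 0.6029


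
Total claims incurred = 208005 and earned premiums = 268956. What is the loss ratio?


Loss ratio = claims / premiums
= 208005 / 268956
= 0.7734


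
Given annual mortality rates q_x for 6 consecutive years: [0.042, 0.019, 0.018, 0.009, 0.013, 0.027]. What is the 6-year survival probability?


p_k = 1 - q_k for each year
Survival = product of (1 - q_k)
= 0.958 * 0.981 * 0.982 * 0.991 * 0.987 * 0.973
= 0.8783


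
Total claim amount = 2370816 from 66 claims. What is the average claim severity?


severity = total / number
= 2370816 / 66
= 35921.4545


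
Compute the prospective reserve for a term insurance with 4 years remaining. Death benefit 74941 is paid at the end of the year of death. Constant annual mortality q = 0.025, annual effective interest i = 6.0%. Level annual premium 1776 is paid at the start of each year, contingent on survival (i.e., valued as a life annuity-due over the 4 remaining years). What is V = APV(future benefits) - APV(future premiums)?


v = 1/(1+i) = 0.943396
APV(future benefits) per unit = sum_{k=0}^{3} k_p_x * q * v^(k+1) = 0.083587
APV(future benefits) = 74941 * 0.083587 = 6264.0658
Life annuity-due factor ä_{x:4} = sum_{k=0}^{3} k_p_x * v^k = 3.544073
APV(future premiums) = 1776 * 3.544073 = 6294.274
V = 6264.0658 - 6294.274
= -30.2082


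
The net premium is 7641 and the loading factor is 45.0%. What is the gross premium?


Gross = net * (1 + loading)
= 7641 * (1 + 0.45)
= 7641 * 1.45
= 11079.45


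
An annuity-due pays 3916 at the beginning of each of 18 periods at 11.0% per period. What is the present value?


PV_due = PMT * (1-(1+i)^(-n))/i * (1+i)
PV_immediate = 30159.5305
PV_due = 30159.5305 * 1.11
= 33477.0789


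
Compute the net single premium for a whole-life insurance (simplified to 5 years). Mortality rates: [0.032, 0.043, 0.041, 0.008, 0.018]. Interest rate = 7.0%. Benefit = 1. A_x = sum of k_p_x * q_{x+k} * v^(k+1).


v = 0.934579
Year 0: k_p_x=1.0, q=0.032, term=0.029907
Year 1: k_p_x=0.968, q=0.043, term=0.036356
Year 2: k_p_x=0.926376, q=0.041, term=0.031004
Year 3: k_p_x=0.888395, q=0.008, term=0.005422
Year 4: k_p_x=0.881287, q=0.018, term=0.01131
A_x = 0.114


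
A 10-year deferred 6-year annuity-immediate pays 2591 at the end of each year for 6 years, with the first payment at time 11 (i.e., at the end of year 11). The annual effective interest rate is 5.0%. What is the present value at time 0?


PV at time 10 of the 6-year annuity-immediate:
a_n = 2591 * (1-(1+0.05)^(-6))/0.05 = 13151.1181
Discount back 10 years to time 0:
PV = 13151.1181 * (1+0.05)^(-10)
= 13151.1181 * 0.613913
= 8073.6457


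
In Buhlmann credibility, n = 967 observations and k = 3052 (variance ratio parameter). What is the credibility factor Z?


Z = n / (n + k)
= 967 / (967 + 3052)
= 967 / 4019
= 0.2406


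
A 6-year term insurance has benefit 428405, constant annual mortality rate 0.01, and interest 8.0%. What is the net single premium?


NSP = benefit * sum_{k=0}^{n-1} k_p_x * q * v^(k+1)
With constant q=0.01, v=0.925926
Sum = 0.04519
NSP = 428405 * 0.04519
= 19359.5175


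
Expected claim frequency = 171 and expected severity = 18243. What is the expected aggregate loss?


E[S] = E[N] * E[X]
= 171 * 18243
= 3.1196e+06


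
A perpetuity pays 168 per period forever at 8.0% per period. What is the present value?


PV = PMT / i
= 168 / 0.08
= 2100.0


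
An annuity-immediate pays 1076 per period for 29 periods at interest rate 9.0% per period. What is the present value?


PV = PMT * (1 - (1+i)^(-n)) / i
= 1076 * (1 - (1+0.09)^(-29)) / 0.09
= 1076 * (1 - 0.082155) / 0.09
= 1076 * 10.198283
= 10973.3524


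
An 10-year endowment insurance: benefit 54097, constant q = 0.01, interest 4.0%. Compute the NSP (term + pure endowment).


Term component = 4209.0915
Pure endowment = 10_p_x * v^10 * benefit = 0.904382 * 0.675564 * 54097 = 33051.5426
NSP = 37260.6341


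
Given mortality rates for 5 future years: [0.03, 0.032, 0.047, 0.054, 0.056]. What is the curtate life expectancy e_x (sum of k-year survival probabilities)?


e_x = sum_{k=1}^{n} k_p_x
k_p_x values:
  1_p_x = 0.97
  2_p_x = 0.93896
  3_p_x = 0.894829
  4_p_x = 0.846508
  5_p_x = 0.799104
e_x = 4.4494


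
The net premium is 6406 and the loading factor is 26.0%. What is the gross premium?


Gross = net * (1 + loading)
= 6406 * (1 + 0.26)
= 6406 * 1.26
= 8071.56


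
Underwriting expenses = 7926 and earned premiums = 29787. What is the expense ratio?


Expense ratio = expenses / premiums
= 7926 / 29787
= 0.2661


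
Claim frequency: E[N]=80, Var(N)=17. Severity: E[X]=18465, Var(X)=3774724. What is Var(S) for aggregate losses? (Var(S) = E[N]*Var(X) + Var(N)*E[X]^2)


Var(S) = E[N]*Var(X) + Var(N)*E[X]^2
= 80*3774724 + 17*18465^2
= 301977920 + 5796255825
= 6.0982e+09


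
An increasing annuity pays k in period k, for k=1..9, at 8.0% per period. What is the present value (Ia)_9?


(Ia)_n = sum_{k=1}^{n} k * v^k, v = 1/(1+i)
v = 0.925926
Sum computed term by term:
(Ia)_9 = 28.055


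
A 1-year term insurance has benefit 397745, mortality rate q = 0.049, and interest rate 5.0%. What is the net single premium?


NSP = benefit * q * v
v = 1/(1+i) = 0.952381
NSP = 397745 * 0.049 * 0.952381
= 18561.4333


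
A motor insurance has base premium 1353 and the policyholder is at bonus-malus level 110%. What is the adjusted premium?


adjusted = base * BM_level / 100
= 1353 * 110 / 100
= 1353 * 1.1
= 1488.3


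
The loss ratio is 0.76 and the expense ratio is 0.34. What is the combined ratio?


Combined ratio = loss ratio + expense ratio
= 0.76 + 0.34
= 1.1


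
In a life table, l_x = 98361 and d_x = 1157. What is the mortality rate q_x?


q_x = d_x / l_x
= 1157 / 98361
= 0.0118


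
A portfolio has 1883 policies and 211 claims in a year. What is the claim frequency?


frequency = claims / policies
= 211 / 1883
= 0.1121


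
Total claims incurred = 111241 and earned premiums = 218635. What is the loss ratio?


Loss ratio = claims / premiums
= 111241 / 218635
= 0.5088


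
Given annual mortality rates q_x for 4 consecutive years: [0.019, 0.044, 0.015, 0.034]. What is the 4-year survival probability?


p_k = 1 - q_k for each year
Survival = product of (1 - q_k)
= 0.981 * 0.956 * 0.985 * 0.966
= 0.8924


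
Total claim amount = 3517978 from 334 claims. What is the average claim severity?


severity = total / number
= 3517978 / 334
= 10532.8683


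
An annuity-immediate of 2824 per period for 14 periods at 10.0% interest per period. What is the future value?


FV = PMT * ((1+i)^n - 1) / i
= 2824 * ((1.1)^14 - 1) / 0.1
= 2824 * (3.797498 - 1) / 0.1
= 79001.353


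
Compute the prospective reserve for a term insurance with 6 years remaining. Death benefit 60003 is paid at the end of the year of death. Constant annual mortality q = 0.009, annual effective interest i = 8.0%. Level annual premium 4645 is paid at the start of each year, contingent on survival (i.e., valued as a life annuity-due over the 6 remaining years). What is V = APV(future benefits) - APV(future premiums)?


v = 1/(1+i) = 0.925926
APV(future benefits) per unit = sum_{k=0}^{5} k_p_x * q * v^(k+1) = 0.040763
APV(future benefits) = 60003 * 0.040763 = 2445.9158
Life annuity-due factor ä_{x:6} = sum_{k=0}^{5} k_p_x * v^k = 4.891587
APV(future premiums) = 4645 * 4.891587 = 22721.4216
V = 2445.9158 - 22721.4216
= -20275.5058


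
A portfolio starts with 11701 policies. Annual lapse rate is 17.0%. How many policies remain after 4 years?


remaining = initial * (1 - lapse)^years
= 11701 * (1 - 0.17)^4
= 11701 * 0.474583
= 5553.0981


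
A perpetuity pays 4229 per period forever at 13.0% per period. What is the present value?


PV = PMT / i
= 4229 / 0.13
= 32530.7692


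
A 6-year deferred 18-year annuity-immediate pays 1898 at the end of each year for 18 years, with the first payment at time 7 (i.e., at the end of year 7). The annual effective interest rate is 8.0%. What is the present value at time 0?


PV at time 6 of the 18-year annuity-immediate:
a_n = 1898 * (1-(1+0.08)^(-18))/0.08 = 17787.8418
Discount back 6 years to time 0:
PV = 17787.8418 * (1+0.08)^(-6)
= 17787.8418 * 0.63017
= 11209.3576


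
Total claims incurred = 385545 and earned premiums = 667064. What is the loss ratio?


Loss ratio = claims / premiums
= 385545 / 667064
= 0.578


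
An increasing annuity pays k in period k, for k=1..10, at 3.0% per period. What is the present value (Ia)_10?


(Ia)_n = sum_{k=1}^{n} k * v^k, v = 1/(1+i)
v = 0.970874
Sum computed term by term:
(Ia)_10 = 44.839


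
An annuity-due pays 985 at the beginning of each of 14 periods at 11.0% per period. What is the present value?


PV_due = PMT * (1-(1+i)^(-n))/i * (1+i)
PV_immediate = 6877.1373
PV_due = 6877.1373 * 1.11
= 7633.6223


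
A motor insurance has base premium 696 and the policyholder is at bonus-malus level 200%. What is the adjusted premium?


adjusted = base * BM_level / 100
= 696 * 200 / 100
= 696 * 2.0
= 1392.0


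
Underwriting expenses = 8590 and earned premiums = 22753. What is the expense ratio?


Expense ratio = expenses / premiums
= 8590 / 22753
= 0.3775


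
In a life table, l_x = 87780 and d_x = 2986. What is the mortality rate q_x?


q_x = d_x / l_x
= 2986 / 87780
= 0.034


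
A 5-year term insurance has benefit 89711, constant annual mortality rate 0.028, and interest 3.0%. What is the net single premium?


NSP = benefit * sum_{k=0}^{n-1} k_p_x * q * v^(k+1)
With constant q=0.028, v=0.970874
Sum = 0.121453
NSP = 89711 * 0.121453
= 10895.6312


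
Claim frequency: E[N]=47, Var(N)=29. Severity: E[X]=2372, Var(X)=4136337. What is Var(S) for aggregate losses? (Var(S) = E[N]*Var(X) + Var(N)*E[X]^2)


Var(S) = E[N]*Var(X) + Var(N)*E[X]^2
= 47*4136337 + 29*2372^2
= 194407839 + 163165136
= 3.5757e+08


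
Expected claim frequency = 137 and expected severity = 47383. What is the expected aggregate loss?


E[S] = E[N] * E[X]
= 137 * 47383
= 6.4915e+06


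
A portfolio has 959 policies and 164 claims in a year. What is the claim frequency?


frequency = claims / policies
= 164 / 959
= 0.171


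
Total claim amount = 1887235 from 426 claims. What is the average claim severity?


severity = total / number
= 1887235 / 426
= 4430.1291


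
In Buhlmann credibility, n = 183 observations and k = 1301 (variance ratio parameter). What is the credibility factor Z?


Z = n / (n + k)
= 183 / (183 + 1301)
= 183 / 1484
= 0.1233


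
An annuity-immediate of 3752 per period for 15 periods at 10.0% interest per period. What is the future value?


FV = PMT * ((1+i)^n - 1) / i
= 3752 * ((1.1)^15 - 1) / 0.1
= 3752 * (4.177248 - 1) / 0.1
= 119210.3513


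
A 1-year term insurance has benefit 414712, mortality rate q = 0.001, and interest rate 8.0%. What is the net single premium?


NSP = benefit * q * v
v = 1/(1+i) = 0.925926
NSP = 414712 * 0.001 * 0.925926
= 383.9926


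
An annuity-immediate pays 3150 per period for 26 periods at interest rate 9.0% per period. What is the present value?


PV = PMT * (1 - (1+i)^(-n)) / i
= 3150 * (1 - (1+0.09)^(-26)) / 0.09
= 3150 * (1 - 0.106393) / 0.09
= 3150 * 9.928972
= 31276.2622


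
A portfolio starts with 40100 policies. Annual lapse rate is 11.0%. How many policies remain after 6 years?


remaining = initial * (1 - lapse)^years
= 40100 * (1 - 0.11)^6
= 40100 * 0.496981
= 19928.9498


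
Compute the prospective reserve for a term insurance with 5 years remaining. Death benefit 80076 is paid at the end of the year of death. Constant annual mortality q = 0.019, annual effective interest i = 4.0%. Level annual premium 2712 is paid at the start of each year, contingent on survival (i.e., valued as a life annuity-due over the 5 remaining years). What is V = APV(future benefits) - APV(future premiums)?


v = 1/(1+i) = 0.961538
APV(future benefits) per unit = sum_{k=0}^{4} k_p_x * q * v^(k+1) = 0.081553
APV(future benefits) = 80076 * 0.081553 = 6530.4671
Life annuity-due factor ä_{x:5} = sum_{k=0}^{4} k_p_x * v^k = 4.463974
APV(future premiums) = 2712 * 4.463974 = 12106.2963
V = 6530.4671 - 12106.2963
= -5575.8292


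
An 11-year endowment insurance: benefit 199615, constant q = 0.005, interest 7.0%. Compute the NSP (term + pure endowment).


Term component = 7324.4566
Pure endowment = 11_p_x * v^11 * benefit = 0.946355 * 0.475093 * 199615 = 89748.1503
NSP = 97072.607


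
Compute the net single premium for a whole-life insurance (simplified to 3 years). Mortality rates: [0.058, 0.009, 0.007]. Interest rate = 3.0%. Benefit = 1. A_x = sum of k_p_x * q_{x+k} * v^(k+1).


v = 0.970874
Year 0: k_p_x=1.0, q=0.058, term=0.056311
Year 1: k_p_x=0.942, q=0.009, term=0.007991
Year 2: k_p_x=0.933522, q=0.007, term=0.00598
A_x = 0.0703


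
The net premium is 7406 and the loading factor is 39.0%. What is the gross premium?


Gross = net * (1 + loading)
= 7406 * (1 + 0.39)
= 7406 * 1.39
= 10294.34


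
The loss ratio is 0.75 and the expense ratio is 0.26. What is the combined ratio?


Combined ratio = loss ratio + expense ratio
= 0.75 + 0.26
= 1.01


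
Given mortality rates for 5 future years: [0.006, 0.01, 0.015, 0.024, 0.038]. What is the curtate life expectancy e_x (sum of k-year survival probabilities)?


e_x = sum_{k=1}^{n} k_p_x
k_p_x values:
  1_p_x = 0.994
  2_p_x = 0.98406
  3_p_x = 0.969299
  4_p_x = 0.946036
  5_p_x = 0.910087
e_x = 4.8035


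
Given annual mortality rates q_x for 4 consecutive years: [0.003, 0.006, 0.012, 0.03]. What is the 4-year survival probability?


p_k = 1 - q_k for each year
Survival = product of (1 - q_k)
= 0.997 * 0.994 * 0.988 * 0.97
= 0.9498


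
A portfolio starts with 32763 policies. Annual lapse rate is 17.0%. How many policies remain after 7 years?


remaining = initial * (1 - lapse)^years
= 32763 * (1 - 0.17)^7
= 32763 * 0.271361
= 8890.5844


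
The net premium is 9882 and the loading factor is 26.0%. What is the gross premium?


Gross = net * (1 + loading)
= 9882 * (1 + 0.26)
= 9882 * 1.26
= 12451.32


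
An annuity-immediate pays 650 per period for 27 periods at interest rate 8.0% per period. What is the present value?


PV = PMT * (1 - (1+i)^(-n)) / i
= 650 * (1 - (1+0.08)^(-27)) / 0.08
= 650 * (1 - 0.125187) / 0.08
= 650 * 10.935165
= 7107.8571


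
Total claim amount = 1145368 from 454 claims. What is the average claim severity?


severity = total / number
= 1145368 / 454
= 2522.837


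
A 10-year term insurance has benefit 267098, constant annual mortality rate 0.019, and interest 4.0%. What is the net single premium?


NSP = benefit * sum_{k=0}^{n-1} k_p_x * q * v^(k+1)
With constant q=0.019, v=0.961538
Sum = 0.142454
NSP = 267098 * 0.142454
= 38049.1179


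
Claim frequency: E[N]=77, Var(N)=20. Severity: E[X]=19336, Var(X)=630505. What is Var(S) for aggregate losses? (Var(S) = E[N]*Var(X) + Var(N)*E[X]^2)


Var(S) = E[N]*Var(X) + Var(N)*E[X]^2
= 77*630505 + 20*19336^2
= 48548885 + 7477617920
= 7.5262e+09


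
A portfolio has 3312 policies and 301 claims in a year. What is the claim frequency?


frequency = claims / policies
= 301 / 3312
= 0.0909


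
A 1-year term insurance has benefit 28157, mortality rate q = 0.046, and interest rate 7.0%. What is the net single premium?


NSP = benefit * q * v
v = 1/(1+i) = 0.934579
NSP = 28157 * 0.046 * 0.934579
= 1210.4879


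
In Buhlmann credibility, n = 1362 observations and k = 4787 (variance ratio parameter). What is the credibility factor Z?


Z = n / (n + k)
= 1362 / (1362 + 4787)
= 1362 / 6149
= 0.2215


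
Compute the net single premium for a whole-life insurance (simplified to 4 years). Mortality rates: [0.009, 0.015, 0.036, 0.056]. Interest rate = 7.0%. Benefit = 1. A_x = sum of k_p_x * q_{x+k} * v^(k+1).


v = 0.934579
Year 0: k_p_x=1.0, q=0.009, term=0.008411
Year 1: k_p_x=0.991, q=0.015, term=0.012984
Year 2: k_p_x=0.976135, q=0.036, term=0.028685
Year 3: k_p_x=0.940994, q=0.056, term=0.040201
A_x = 0.0903


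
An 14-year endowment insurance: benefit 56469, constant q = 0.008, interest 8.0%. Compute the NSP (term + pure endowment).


Term component = 3571.6634
Pure endowment = 14_p_x * v^14 * benefit = 0.893642 * 0.340461 * 56469 = 17180.703
NSP = 20752.3664


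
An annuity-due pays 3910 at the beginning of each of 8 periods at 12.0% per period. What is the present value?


PV_due = PMT * (1-(1+i)^(-n))/i * (1+i)
PV_immediate = 19423.4715
PV_due = 19423.4715 * 1.12
= 21754.2881


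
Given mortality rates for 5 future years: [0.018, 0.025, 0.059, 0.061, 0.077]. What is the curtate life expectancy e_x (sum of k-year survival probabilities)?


e_x = sum_{k=1}^{n} k_p_x
k_p_x values:
  1_p_x = 0.982
  2_p_x = 0.95745
  3_p_x = 0.90096
  4_p_x = 0.846002
  5_p_x = 0.78086
e_x = 4.4673


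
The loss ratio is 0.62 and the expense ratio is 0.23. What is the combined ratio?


Combined ratio = loss ratio + expense ratio
= 0.62 + 0.23
= 0.85


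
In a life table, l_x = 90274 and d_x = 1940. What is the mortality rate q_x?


q_x = d_x / l_x
= 1940 / 90274
= 0.0215


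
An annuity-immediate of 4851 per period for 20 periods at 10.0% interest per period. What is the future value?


FV = PMT * ((1+i)^n - 1) / i
= 4851 * ((1.1)^20 - 1) / 0.1
= 4851 * (6.7275 - 1) / 0.1
= 277841.0225


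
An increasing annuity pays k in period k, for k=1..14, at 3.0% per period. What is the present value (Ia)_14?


(Ia)_n = sum_{k=1}^{n} k * v^k, v = 1/(1+i)
v = 0.970874
Sum computed term by term:
(Ia)_14 = 79.3102


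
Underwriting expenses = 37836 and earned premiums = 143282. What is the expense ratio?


Expense ratio = expenses / premiums
= 37836 / 143282
= 0.2641


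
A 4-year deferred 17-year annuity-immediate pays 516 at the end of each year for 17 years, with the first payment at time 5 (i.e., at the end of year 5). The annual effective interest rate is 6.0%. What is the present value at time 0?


PV at time 4 of the 17-year annuity-immediate:
a_n = 516 * (1-(1+0.06)^(-17))/0.06 = 5406.266
Discount back 4 years to time 0:
PV = 5406.266 * (1+0.06)^(-4)
= 5406.266 * 0.792094
= 4282.269


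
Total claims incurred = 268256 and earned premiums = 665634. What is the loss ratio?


Loss ratio = claims / premiums
= 268256 / 665634
= 0.403


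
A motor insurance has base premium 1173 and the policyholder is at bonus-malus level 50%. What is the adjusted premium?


adjusted = base * BM_level / 100
= 1173 * 50 / 100
= 1173 * 0.5
= 586.5


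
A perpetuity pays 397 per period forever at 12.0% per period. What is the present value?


PV = PMT / i
= 397 / 0.12
= 3308.3333


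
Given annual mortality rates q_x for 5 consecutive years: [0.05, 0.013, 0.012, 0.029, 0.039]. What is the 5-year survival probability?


p_k = 1 - q_k for each year
Survival = product of (1 - q_k)
= 0.95 * 0.987 * 0.988 * 0.971 * 0.961
= 0.8645


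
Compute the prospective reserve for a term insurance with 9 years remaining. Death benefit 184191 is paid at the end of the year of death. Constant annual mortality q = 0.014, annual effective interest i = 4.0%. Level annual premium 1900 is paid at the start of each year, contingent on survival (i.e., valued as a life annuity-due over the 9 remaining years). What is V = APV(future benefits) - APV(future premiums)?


v = 1/(1+i) = 0.961538
APV(future benefits) per unit = sum_{k=0}^{8} k_p_x * q * v^(k+1) = 0.098814
APV(future benefits) = 184191 * 0.098814 = 18200.6789
Life annuity-due factor ä_{x:9} = sum_{k=0}^{8} k_p_x * v^k = 7.34048
APV(future premiums) = 1900 * 7.34048 = 13946.9128
V = 18200.6789 - 13946.9128
= 4253.7661


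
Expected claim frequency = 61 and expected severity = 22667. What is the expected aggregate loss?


E[S] = E[N] * E[X]
= 61 * 22667
= 1.3827e+06


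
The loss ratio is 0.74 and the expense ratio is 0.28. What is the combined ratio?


Combined ratio = loss ratio + expense ratio
= 0.74 + 0.28
= 1.02


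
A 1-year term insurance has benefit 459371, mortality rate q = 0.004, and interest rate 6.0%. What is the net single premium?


NSP = benefit * q * v
v = 1/(1+i) = 0.943396
NSP = 459371 * 0.004 * 0.943396
= 1733.4755


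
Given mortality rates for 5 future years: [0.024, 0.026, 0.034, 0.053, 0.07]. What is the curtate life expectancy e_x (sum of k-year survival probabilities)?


e_x = sum_{k=1}^{n} k_p_x
k_p_x values:
  1_p_x = 0.976
  2_p_x = 0.950624
  3_p_x = 0.918303
  4_p_x = 0.869633
  5_p_x = 0.808758
e_x = 4.5233


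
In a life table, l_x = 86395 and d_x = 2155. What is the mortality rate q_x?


q_x = d_x / l_x
= 2155 / 86395
= 0.0249


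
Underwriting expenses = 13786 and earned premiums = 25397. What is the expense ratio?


Expense ratio = expenses / premiums
= 13786 / 25397
= 0.5428


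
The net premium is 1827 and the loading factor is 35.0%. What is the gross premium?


Gross = net * (1 + loading)
= 1827 * (1 + 0.35)
= 1827 * 1.35
= 2466.45


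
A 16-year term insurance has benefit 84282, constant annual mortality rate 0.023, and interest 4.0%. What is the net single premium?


NSP = benefit * sum_{k=0}^{n-1} k_p_x * q * v^(k+1)
With constant q=0.023, v=0.961538
Sum = 0.230751
NSP = 84282 * 0.230751
= 19448.178


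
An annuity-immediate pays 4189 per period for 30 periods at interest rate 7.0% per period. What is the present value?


PV = PMT * (1 - (1+i)^(-n)) / i
= 4189 * (1 - (1+0.07)^(-30)) / 0.07
= 4189 * (1 - 0.131367) / 0.07
= 4189 * 12.409041
= 51981.4735


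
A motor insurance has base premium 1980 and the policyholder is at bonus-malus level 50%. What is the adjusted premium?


adjusted = base * BM_level / 100
= 1980 * 50 / 100
= 1980 * 0.5
= 990.0


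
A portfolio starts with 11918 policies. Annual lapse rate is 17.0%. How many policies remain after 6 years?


remaining = initial * (1 - lapse)^years
= 11918 * (1 - 0.17)^6
= 11918 * 0.32694
= 3896.4754


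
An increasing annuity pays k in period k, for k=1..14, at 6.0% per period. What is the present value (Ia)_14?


(Ia)_n = sum_{k=1}^{n} k * v^k, v = 1/(1+i)
v = 0.943396
Sum computed term by term:
(Ia)_14 = 61.0078


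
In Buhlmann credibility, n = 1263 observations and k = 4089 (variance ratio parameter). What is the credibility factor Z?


Z = n / (n + k)
= 1263 / (1263 + 4089)
= 1263 / 5352
= 0.236


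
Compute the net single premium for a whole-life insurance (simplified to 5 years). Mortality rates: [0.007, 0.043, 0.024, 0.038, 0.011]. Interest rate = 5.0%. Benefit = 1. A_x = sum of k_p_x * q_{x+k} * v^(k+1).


v = 0.952381
Year 0: k_p_x=1.0, q=0.007, term=0.006667
Year 1: k_p_x=0.993, q=0.043, term=0.038729
Year 2: k_p_x=0.950301, q=0.024, term=0.019702
Year 3: k_p_x=0.927494, q=0.038, term=0.028996
Year 4: k_p_x=0.892249, q=0.011, term=0.00769
A_x = 0.1018


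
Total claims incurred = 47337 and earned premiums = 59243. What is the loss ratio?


Loss ratio = claims / premiums
= 47337 / 59243
= 0.799


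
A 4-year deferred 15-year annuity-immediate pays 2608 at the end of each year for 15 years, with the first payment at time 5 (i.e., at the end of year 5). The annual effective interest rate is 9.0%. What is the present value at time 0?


PV at time 4 of the 15-year annuity-immediate:
a_n = 2608 * (1-(1+0.09)^(-15))/0.09 = 21022.2754
Discount back 4 years to time 0:
PV = 21022.2754 * (1+0.09)^(-4)
= 21022.2754 * 0.708425
= 14892.7099


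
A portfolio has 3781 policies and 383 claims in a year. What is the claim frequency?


frequency = claims / policies
= 383 / 3781
= 0.1013


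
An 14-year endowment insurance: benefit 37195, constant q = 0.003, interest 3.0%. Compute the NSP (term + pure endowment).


Term component = 1237.965
Pure endowment = 14_p_x * v^14 * benefit = 0.958809 * 0.661118 * 37195 = 23577.3849
NSP = 24815.3499


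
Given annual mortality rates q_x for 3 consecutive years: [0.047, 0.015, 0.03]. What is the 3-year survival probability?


p_k = 1 - q_k for each year
Survival = product of (1 - q_k)
= 0.953 * 0.985 * 0.97
= 0.9105


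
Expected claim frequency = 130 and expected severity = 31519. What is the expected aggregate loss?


E[S] = E[N] * E[X]
= 130 * 31519
= 4.0975e+06


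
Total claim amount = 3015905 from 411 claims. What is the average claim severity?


severity = total / number
= 3015905 / 411
= 7337.9684


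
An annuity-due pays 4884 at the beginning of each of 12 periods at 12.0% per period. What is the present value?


PV_due = PMT * (1-(1+i)^(-n))/i * (1+i)
PV_immediate = 30253.3237
PV_due = 30253.3237 * 1.12
= 33883.7226


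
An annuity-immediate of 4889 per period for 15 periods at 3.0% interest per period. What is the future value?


FV = PMT * ((1+i)^n - 1) / i
= 4889 * ((1.03)^15 - 1) / 0.03
= 4889 * (1.557967 - 1) / 0.03
= 90930.09


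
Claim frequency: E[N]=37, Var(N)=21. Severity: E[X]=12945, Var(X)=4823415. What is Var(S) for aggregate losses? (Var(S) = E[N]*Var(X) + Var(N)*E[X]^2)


Var(S) = E[N]*Var(X) + Var(N)*E[X]^2
= 37*4823415 + 21*12945^2
= 178466355 + 3519033525
= 3.6975e+09


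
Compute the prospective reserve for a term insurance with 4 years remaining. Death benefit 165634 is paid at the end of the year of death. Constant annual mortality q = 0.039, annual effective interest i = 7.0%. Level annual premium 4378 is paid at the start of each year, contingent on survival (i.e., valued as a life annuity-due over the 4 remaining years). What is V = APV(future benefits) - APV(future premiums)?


v = 1/(1+i) = 0.934579
APV(future benefits) per unit = sum_{k=0}^{3} k_p_x * q * v^(k+1) = 0.124991
APV(future benefits) = 165634 * 0.124991 = 20702.741
Life annuity-due factor ä_{x:4} = sum_{k=0}^{3} k_p_x * v^k = 3.429237
APV(future premiums) = 4378 * 3.429237 = 15013.2005
V = 20702.741 - 15013.2005
= 5689.5404


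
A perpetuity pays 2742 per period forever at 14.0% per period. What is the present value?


PV = PMT / i
= 2742 / 0.14
= 19585.7143


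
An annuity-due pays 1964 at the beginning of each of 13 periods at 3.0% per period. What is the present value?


PV_due = PMT * (1-(1+i)^(-n))/i * (1+i)
PV_immediate = 20887.0523
PV_due = 20887.0523 * 1.03
= 21513.6638


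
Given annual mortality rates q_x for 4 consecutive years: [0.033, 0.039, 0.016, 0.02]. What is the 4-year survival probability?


p_k = 1 - q_k for each year
Survival = product of (1 - q_k)
= 0.967 * 0.961 * 0.984 * 0.98
= 0.8961


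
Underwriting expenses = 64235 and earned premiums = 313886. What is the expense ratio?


Expense ratio = expenses / premiums
= 64235 / 313886
= 0.2046


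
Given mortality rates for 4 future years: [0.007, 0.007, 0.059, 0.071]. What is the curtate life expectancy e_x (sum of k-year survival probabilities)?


e_x = sum_{k=1}^{n} k_p_x
k_p_x values:
  1_p_x = 0.993
  2_p_x = 0.986049
  3_p_x = 0.927872
  4_p_x = 0.861993
e_x = 3.7689


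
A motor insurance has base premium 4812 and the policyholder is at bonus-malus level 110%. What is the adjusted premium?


adjusted = base * BM_level / 100
= 4812 * 110 / 100
= 4812 * 1.1
= 5293.2


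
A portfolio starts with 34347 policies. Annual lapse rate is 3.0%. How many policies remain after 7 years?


remaining = initial * (1 - lapse)^years
= 34347 * (1 - 0.03)^7
= 34347 * 0.807983
= 27751.7868


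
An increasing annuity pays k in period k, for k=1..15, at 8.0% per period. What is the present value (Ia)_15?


(Ia)_n = sum_{k=1}^{n} k * v^k, v = 1/(1+i)
v = 0.925926
Sum computed term by term:
(Ia)_15 = 56.4451


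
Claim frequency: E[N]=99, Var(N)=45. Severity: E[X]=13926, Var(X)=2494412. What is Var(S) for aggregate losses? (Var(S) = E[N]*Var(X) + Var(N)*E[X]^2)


Var(S) = E[N]*Var(X) + Var(N)*E[X]^2
= 99*2494412 + 45*13926^2
= 246946788 + 8727006420
= 8.9740e+09


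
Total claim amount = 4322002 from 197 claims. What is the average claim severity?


severity = total / number
= 4322002 / 197
= 21939.0964


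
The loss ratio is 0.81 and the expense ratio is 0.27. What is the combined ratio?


Combined ratio = loss ratio + expense ratio
= 0.81 + 0.27
= 1.08


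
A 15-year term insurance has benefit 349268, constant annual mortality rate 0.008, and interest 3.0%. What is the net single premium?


NSP = benefit * sum_{k=0}^{n-1} k_p_x * q * v^(k+1)
With constant q=0.008, v=0.970874
Sum = 0.090736
NSP = 349268 * 0.090736
= 31691.0471


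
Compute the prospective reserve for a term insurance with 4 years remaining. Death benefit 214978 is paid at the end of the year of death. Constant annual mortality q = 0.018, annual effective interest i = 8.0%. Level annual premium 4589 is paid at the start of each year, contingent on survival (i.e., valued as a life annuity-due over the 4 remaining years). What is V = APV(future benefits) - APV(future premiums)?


v = 1/(1+i) = 0.925926
APV(future benefits) per unit = sum_{k=0}^{3} k_p_x * q * v^(k+1) = 0.058129
APV(future benefits) = 214978 * 0.058129 = 12496.4703
Life annuity-due factor ä_{x:4} = sum_{k=0}^{3} k_p_x * v^k = 3.487744
APV(future premiums) = 4589 * 3.487744 = 16005.2569
V = 12496.4703 - 16005.2569
= -3508.7867


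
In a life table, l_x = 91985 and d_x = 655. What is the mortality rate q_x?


q_x = d_x / l_x
= 655 / 91985
= 0.0071


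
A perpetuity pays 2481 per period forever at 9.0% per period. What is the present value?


PV = PMT / i
= 2481 / 0.09
= 27566.6667


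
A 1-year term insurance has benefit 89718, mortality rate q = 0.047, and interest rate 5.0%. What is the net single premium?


NSP = benefit * q * v
v = 1/(1+i) = 0.952381
NSP = 89718 * 0.047 * 0.952381
= 4015.9486


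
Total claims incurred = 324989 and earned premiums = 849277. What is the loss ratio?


Loss ratio = claims / premiums
= 324989 / 849277
= 0.3827


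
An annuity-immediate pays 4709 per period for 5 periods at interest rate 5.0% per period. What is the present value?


PV = PMT * (1 - (1+i)^(-n)) / i
= 4709 * (1 - (1+0.05)^(-5)) / 0.05
= 4709 * (1 - 0.783526) / 0.05
= 4709 * 4.329477
= 20387.5056


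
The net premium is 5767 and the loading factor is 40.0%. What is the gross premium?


Gross = net * (1 + loading)
= 5767 * (1 + 0.4)
= 5767 * 1.4
= 8073.8


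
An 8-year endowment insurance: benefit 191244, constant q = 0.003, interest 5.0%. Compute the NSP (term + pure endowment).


Term component = 3672.2663
Pure endowment = 8_p_x * v^8 * benefit = 0.97625 * 0.676839 * 191244 = 126367.296
NSP = 130039.5623


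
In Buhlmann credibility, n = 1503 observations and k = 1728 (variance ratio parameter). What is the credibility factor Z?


Z = n / (n + k)
= 1503 / (1503 + 1728)
= 1503 / 3231
= 0.4652


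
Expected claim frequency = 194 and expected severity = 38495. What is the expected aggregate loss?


E[S] = E[N] * E[X]
= 194 * 38495
= 7.4680e+06


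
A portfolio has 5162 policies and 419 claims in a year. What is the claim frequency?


frequency = claims / policies
= 419 / 5162
= 0.0812


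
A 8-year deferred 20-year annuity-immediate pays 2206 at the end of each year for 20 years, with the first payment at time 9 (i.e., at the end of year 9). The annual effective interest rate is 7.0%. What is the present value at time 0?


PV at time 8 of the 20-year annuity-immediate:
a_n = 2206 * (1-(1+0.07)^(-20))/0.07 = 23370.3954
Discount back 8 years to time 0:
PV = 23370.3954 * (1+0.07)^(-8)
= 23370.3954 * 0.582009
= 13601.7829


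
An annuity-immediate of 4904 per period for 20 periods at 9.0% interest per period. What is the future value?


FV = PMT * ((1+i)^n - 1) / i
= 4904 * ((1.09)^20 - 1) / 0.09
= 4904 * (5.604411 - 1) / 0.09
= 250889.2267


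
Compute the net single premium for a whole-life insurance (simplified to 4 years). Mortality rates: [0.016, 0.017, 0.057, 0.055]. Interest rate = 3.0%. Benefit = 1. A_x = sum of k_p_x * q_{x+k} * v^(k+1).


v = 0.970874
Year 0: k_p_x=1.0, q=0.016, term=0.015534
Year 1: k_p_x=0.984, q=0.017, term=0.015768
Year 2: k_p_x=0.967272, q=0.057, term=0.050456
Year 3: k_p_x=0.912137, q=0.055, term=0.044573
A_x = 0.1263
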